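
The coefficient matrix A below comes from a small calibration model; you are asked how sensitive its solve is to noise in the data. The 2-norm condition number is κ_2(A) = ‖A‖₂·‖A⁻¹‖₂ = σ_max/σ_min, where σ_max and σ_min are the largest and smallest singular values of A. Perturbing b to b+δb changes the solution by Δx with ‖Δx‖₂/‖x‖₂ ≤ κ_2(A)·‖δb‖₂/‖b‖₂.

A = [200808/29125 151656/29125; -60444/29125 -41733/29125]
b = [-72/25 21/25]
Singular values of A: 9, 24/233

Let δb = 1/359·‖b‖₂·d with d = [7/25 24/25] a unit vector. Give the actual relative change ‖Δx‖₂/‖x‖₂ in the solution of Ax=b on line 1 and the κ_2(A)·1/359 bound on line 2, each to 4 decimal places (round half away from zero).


from the listed singular values, σ₁ = 9, σ_n = 24/233
κ = σ_max/σ_min = 9/(24/233) = 87.3750
κ_2(A)·‖δb‖/‖b‖ = 0.2434
solve Ax = b  →  x = [-0.2667 -0.2000]
‖b‖ = 3.0000, ‖x‖ = 0.3333
with δb = [0.0023 0.0080], A·Δx = δb → ‖Δx‖ = 0.0811
relative error = 0.2434
realised/bound = 1 exactly: the bound is attained for this b and d

0.2434
0.2434


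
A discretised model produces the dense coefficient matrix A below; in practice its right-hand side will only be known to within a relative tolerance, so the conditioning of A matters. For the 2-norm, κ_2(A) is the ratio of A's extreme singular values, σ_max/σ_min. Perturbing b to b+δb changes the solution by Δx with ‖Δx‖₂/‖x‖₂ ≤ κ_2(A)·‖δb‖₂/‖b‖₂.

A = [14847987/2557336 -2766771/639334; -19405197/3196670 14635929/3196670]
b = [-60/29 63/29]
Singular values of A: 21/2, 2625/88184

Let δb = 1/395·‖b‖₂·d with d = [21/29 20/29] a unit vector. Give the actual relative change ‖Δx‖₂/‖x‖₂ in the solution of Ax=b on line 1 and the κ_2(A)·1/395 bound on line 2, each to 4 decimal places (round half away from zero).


largest singular value 21/2, smallest 2625/88184
κ_2(A) = (21/2) / (2625/88184) = 352.7360
perturbation bound = 352.7360·1/395 = 0.8930
solve Ax = b  →  x = [-0.2286 0.1714]
‖b‖ = 3.0000, ‖x‖ = 0.2857
with δb = [0.0055 0.0052], A·Δx = δb → ‖Δx‖ = 0.2551
dividing the unrounded norms, ‖Δx‖/‖x‖ = 0.8930
tightness: 0.8930 against a bound of 0.8930; the bound is attained (ratio 1)

0.8930
0.8930


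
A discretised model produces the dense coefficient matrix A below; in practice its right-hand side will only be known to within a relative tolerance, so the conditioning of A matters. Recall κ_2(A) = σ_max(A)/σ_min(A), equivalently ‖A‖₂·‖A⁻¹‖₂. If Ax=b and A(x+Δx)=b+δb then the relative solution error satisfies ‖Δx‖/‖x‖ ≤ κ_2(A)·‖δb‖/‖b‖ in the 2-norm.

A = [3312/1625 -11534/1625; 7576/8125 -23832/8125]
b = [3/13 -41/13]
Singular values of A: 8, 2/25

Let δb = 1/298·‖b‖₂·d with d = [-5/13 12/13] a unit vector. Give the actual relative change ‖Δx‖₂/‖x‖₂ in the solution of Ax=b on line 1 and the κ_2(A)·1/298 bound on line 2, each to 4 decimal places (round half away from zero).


0.0035
0.3356

σ_max = 8, σ_min = 2/25
condition number: 8 ÷ (2/25) = 100.0000
worst-case relative error ≤ 100.0000 × 1/298 = 0.3356
solve Ax = b  →  x = [-36.0350 -10.3800]
‖b‖ = 3.1623, ‖x‖ = 37.5002
with δb = [-0.0041 0.0098], A·Δx = δb → ‖Δx‖ = 0.1326
relative error = 0.0035
tightness: 0.0035 against a bound of 0.3356 (unrounded ratio ≈ 0.0105)


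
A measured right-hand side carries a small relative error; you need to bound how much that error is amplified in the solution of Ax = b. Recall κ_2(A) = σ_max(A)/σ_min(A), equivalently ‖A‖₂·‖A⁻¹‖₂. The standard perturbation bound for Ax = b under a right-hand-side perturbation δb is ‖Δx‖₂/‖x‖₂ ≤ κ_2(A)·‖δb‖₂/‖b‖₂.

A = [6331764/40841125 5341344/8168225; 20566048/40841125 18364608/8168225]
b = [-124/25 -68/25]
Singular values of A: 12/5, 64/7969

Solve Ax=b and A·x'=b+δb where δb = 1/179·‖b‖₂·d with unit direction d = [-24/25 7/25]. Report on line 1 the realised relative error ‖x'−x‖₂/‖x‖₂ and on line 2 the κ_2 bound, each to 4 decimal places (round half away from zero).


largest singular value 12/5, smallest 64/7969
κ = σ_max/σ_min = (12/5)/(64/7969) = 298.8375
bound on ‖Δx‖/‖x‖: κ·ε = 298.8375·1/179 = 1.6695
solve Ax = b  →  x = [-486.2805 107.7048]
2-norm of b is 5.6569; of x, 498.0653
re-solving with b+δb shifts x by Δx of norm 3.9350
dividing the unrounded norms, ‖Δx‖/‖x‖ = 0.0079
tightness: 0.0079 against a bound of 1.6695 (unrounded ratio ≈ 0.0047)

0.0079
1.6695


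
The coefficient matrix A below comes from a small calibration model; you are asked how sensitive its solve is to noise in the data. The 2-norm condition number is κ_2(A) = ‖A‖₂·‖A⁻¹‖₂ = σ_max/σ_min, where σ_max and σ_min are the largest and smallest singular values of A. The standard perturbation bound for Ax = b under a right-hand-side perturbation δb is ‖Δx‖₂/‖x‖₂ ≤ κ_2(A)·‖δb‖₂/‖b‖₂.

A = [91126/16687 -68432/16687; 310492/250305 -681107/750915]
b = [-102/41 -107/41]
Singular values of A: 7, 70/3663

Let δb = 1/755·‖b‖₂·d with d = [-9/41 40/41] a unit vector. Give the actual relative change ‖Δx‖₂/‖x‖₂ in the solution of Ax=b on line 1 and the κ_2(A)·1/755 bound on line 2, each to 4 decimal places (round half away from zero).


σ_max = 7, σ_min = 70/3663
condition number: 7 ÷ (70/3663) = 366.3000
κ_2(A)·‖δb‖/‖b‖ = 0.4852
solve Ax = b  →  x = [-63.1371 -83.4686]
‖b‖₂ = 3.6056 and ‖x‖₂ = 104.6580
with δb = [-0.0010 0.0047], A·Δx = δb → ‖Δx‖ = 0.2499
realised ‖Δx‖/‖x‖ = 0.0024
realised/bound (from unrounded values) ≈ 0.0049

0.0024
0.4852


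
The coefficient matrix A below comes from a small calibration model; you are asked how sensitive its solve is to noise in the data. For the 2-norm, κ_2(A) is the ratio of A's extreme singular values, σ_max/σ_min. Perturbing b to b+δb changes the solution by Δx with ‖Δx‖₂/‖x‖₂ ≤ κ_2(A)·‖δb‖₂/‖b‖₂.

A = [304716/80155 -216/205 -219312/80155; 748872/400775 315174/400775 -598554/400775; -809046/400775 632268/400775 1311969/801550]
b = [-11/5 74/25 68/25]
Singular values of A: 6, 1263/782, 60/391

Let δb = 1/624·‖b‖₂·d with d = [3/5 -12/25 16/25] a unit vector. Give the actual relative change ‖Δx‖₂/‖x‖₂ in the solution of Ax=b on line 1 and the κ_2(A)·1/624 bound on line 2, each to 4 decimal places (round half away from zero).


0.0069
0.0627

σ_max = 6, σ_min = 60/391
condition number: 6 ÷ (60/391) = 39.1000
κ_2(A)·‖δb‖/‖b‖ = 0.0627
solve Ax = b  →  x = [-3.7352 2.4894 -5.3444]
2-norm of b is 4.5826; of x, 6.9794
with δb = [0.0044 -0.0035 0.0047], A·Δx = δb → ‖Δx‖ = 0.0479
relative error = 0.0069
realised/bound (from unrounded values) ≈ 0.1094


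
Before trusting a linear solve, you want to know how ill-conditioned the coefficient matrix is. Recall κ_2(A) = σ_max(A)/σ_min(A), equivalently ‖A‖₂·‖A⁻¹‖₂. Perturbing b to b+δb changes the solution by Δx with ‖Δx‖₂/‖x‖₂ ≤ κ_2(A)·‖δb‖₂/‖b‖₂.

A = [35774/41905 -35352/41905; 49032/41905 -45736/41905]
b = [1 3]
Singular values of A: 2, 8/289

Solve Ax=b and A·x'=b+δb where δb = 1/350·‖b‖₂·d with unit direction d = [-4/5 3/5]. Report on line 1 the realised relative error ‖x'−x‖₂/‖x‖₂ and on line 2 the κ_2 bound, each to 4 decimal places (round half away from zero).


0.0090
0.2064

from the listed singular values, σ₁ = 2, σ_n = 8/289
condition number: 2 ÷ (8/289) = 72.2500
bound on ‖Δx‖/‖x‖: κ·ε = 72.2500·1/350 = 0.2064
solve Ax = b  →  x = [26.0000 25.1250]
2-norm of b is 3.1623; of x, 36.1561
δb = ε·‖b‖·d = [-0.0072 0.0054]; solving A·Δx = δb gives ‖Δx‖ = 0.3264
dividing the unrounded norms, ‖Δx‖/‖x‖ = 0.0090
realised/bound (from unrounded values) ≈ 0.0437


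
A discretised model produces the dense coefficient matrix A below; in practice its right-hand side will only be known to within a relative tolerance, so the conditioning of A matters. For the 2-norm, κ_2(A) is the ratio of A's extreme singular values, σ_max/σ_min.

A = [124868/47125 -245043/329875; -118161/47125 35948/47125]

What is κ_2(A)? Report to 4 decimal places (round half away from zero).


91.0000

M = AᵀA = [7028309/528125 -14347584/3696875; -14347584/3696875 29338109/25878125]. tr(M)=2989802/207025, det(M)=130321/5175625
solving λ² − 2989802/207025·λ + 130321/5175625 = 0 gives λ = 361/25, 361/207025
κ = σ_max/σ_min = (19/5)/(19/455) = 91.0000


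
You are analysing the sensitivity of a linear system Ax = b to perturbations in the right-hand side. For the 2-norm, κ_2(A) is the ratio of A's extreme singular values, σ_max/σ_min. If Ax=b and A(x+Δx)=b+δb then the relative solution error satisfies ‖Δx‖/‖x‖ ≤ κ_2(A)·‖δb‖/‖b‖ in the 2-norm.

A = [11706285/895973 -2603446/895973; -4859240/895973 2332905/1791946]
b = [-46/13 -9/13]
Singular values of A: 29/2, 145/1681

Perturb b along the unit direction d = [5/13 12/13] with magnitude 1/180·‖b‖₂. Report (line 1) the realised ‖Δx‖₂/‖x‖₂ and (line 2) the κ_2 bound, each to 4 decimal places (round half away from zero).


σ_max = 29/2, σ_min = 145/1681
κ = σ_max/σ_min = (29/2)/(145/1681) = 168.1000
bound on ‖Δx‖/‖x‖: κ·ε = 168.1000·1/180 = 0.9339
solve Ax = b  →  x = [-5.2915 -22.5753]
‖b‖ = 3.6056, ‖x‖ = 23.1871
re-solving with b+δb shifts x by Δx of norm 0.2322
realised ‖Δx‖/‖x‖ = 0.0100
realised/bound (from unrounded values) ≈ 0.0107

0.0100
0.9339


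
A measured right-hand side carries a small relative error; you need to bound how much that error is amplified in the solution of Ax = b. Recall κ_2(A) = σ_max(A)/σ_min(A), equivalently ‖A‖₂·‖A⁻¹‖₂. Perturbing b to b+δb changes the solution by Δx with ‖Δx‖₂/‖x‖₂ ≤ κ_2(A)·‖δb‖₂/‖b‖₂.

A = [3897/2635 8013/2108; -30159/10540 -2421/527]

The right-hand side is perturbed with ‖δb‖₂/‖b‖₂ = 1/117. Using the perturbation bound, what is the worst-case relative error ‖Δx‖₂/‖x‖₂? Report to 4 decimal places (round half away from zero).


M = AᵀA = [46102041/4443664 5212080/277729; 5212080/277729 157988025/4443664]. tr(M)=353097/7688, det(M)=4100625/246016
char-poly roots: 729/16 and 5625/15376
κ = σ_max/σ_min = (27/4)/(75/124) = 11.1600
κ_2(A)·‖δb‖/‖b‖ = 0.0954

0.0954


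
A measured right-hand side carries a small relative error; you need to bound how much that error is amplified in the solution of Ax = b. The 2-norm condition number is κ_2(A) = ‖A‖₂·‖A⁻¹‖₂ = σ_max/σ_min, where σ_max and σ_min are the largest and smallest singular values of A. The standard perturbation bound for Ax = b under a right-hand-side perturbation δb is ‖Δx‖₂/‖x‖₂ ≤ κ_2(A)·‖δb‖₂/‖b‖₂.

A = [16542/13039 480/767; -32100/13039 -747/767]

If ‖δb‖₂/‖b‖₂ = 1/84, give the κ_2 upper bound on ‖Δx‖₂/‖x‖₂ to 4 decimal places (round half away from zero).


0.3512

AᵀA = [4512276/588289 1877580/588289; 1877580/588289 788409/588289]; tr = 31365/3481, det = 324/3481
λ_max, λ_min = (31365/3481 ± √979251849/12117361)/2 = 9, 36/3481
so κ_2 = √(9 / (36/3481)) = 29.5000
worst-case relative error ≤ 29.5000 × 1/84 = 0.3512


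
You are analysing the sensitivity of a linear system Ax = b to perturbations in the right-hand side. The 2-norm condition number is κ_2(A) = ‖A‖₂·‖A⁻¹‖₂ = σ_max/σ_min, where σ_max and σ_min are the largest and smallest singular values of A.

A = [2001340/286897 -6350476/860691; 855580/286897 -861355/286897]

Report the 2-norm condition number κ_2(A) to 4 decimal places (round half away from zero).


114.1500

M = AᵀA = [28031828000/487040761 -88286011660/1461122283; -88286011660/1461122283 278141641129/4383366849]. tr(M)=630711169/5212089, det(M)=5856400/5212089
solving λ² − 630711169/5212089·λ + 5856400/5212089 = 0 gives λ = 121, 48400/5212089
κ_2(A) = √(λ_max/λ_min) = √(121 / (48400/5212089)) = 114.1500


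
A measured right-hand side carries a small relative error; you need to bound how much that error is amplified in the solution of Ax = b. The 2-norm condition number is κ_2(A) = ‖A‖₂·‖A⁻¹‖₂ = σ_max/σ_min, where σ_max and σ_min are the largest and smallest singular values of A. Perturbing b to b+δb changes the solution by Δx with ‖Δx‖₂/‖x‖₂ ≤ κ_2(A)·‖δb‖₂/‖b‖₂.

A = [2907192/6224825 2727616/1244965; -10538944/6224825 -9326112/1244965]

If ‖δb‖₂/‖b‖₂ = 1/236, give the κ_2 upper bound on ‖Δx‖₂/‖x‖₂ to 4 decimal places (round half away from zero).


AᵀA = [191233769536/61997514049 849736604160/61997514049; 849736604160/61997514049 3776650163200/61997514049]; tr = 2360430656/36881329, det = 1638400/36881329
solving λ² − 2360430656/36881329·λ + 1638400/36881329 = 0 gives λ = 64, 25600/36881329
κ = σ_max/σ_min = 8/(160/6073) = 303.6500
worst-case relative error ≤ 303.6500 × 1/236 = 1.2867

1.2867


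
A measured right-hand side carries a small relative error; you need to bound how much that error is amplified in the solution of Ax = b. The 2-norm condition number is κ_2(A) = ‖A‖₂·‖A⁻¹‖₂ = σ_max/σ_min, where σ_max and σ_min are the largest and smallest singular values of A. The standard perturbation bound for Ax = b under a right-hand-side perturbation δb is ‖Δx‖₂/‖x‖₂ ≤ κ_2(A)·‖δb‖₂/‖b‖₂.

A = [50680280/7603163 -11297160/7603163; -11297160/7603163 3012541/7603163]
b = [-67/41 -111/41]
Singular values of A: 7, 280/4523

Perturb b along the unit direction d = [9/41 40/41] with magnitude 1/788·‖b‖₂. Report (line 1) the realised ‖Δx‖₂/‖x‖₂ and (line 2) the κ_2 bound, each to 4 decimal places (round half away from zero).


0.0013
0.1435

from the listed singular values, σ₁ = 7, σ_n = 280/4523
condition number: 7 ÷ (280/4523) = 113.0750
perturbation bound = 113.0750·1/788 = 0.1435
solve Ax = b  →  x = [-10.7771 -47.2474]
2-norm of b is 3.1623; of x, 48.4609
δb = ε·‖b‖·d = [0.0009 0.0039]; solving A·Δx = δb gives ‖Δx‖ = 0.0648
dividing the unrounded norms, ‖Δx‖/‖x‖ = 0.0013
tightness: 0.0013 against a bound of 0.1435 (unrounded ratio ≈ 0.0093)


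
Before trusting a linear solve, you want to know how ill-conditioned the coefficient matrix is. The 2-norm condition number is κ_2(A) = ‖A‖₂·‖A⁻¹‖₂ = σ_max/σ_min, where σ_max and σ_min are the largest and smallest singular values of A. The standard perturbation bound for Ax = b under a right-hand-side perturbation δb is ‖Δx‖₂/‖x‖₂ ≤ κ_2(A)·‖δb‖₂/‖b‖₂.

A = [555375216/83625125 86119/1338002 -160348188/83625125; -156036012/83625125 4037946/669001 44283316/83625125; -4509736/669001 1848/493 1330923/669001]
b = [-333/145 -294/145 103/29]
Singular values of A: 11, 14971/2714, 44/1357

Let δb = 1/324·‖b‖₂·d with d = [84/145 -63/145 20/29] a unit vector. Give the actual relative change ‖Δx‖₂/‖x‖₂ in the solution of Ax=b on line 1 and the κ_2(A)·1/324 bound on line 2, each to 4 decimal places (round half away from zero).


largest singular value 11, smallest 44/1357
condition number: 11 ÷ (44/1357) = 339.2500
worst-case relative error ≤ 339.2500 × 1/324 = 1.0471
solve Ax = b  →  x = [16.7942 -0.3515 59.3536]
2-norm of b is 4.6904; of x, 61.6848
δb = ε·‖b‖·d = [0.0084 -0.0063 0.0100]; solving A·Δx = δb gives ‖Δx‖ = 0.4465
relative error = 0.0072
so the bound overstates the realised error by a factor of ≈ 144.6637 (computed from the unrounded values)

0.0072
1.0471


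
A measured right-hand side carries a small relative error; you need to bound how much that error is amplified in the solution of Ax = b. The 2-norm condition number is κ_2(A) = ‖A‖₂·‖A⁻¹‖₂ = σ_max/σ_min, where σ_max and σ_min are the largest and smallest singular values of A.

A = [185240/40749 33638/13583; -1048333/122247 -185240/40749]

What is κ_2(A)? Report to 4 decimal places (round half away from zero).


211.5000

form AᵀA = [286551353/3041793 50941000/1013931; 50941000/1013931 9057092/337977] with trace 21650893/178929 and determinant 58564/178929
char-poly roots: 121 and 484/178929
so κ_2 = √(121 / (484/178929)) = 211.5000


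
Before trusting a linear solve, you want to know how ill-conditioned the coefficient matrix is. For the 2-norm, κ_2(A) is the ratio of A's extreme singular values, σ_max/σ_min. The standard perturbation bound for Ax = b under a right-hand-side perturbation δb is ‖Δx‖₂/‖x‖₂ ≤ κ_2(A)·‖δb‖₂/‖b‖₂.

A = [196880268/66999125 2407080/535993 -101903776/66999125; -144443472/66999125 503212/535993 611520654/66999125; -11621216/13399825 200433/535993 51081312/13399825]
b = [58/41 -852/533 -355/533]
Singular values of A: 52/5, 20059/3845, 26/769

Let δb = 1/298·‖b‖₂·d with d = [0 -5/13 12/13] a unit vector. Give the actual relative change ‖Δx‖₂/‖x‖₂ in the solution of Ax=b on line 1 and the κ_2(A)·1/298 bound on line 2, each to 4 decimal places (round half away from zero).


largest singular value 52/5, smallest 26/769
κ = σ_max/σ_min = (52/5)/(26/769) = 307.6000
perturbation bound = 307.6000·1/298 = 1.0322
solve Ax = b  →  x = [0.1404 0.1691 -0.1594]
‖b‖₂ = 2.2361 and ‖x‖₂ = 0.2715
re-solving with b+δb shifts x by Δx of norm 0.2219
dividing the unrounded norms, ‖Δx‖/‖x‖ = 0.8174
realised/bound (from unrounded values) ≈ 0.7919

0.8174
1.0322


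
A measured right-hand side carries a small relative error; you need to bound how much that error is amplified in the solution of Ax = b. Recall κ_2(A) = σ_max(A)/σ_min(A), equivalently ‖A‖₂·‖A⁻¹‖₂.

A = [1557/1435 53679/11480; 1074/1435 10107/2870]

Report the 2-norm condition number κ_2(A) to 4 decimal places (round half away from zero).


112.0000

M = AᵀA = [143109/82369 5079915/658952; 5079915/658952 180634329/5271616]. tr(M)=112905/3136, det(M)=81/784
solving λ² − 112905/3136·λ + 81/784 = 0 gives λ = 36, 9/3136
κ_2(A) = √(λ_max/λ_min) = √(36 / (9/3136)) = 112.0000


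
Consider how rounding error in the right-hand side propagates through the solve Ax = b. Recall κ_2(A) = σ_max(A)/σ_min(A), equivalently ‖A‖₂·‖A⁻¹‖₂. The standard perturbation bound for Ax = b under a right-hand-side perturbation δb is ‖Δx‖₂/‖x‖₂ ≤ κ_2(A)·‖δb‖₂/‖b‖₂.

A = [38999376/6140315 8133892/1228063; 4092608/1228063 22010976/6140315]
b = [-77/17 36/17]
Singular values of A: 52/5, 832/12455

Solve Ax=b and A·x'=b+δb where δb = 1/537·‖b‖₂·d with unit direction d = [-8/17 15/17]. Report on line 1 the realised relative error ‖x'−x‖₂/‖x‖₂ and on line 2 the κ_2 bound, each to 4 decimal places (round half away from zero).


0.0023
0.2899

σ_max = 52/5, σ_min = 832/12455
κ_2(A) = (52/5) / (832/12455) = 155.6875
κ_2(A)·‖δb‖/‖b‖ = 0.2899
solve Ax = b  →  x = [-43.5602 41.0875]
‖b‖ = 5.0000, ‖x‖ = 59.8805
with δb = [-0.0044 0.0082], A·Δx = δb → ‖Δx‖ = 0.1394
realised ‖Δx‖/‖x‖ = 0.0023
so the bound overstates the realised error by a factor of ≈ 124.5514 (computed from the unrounded values)


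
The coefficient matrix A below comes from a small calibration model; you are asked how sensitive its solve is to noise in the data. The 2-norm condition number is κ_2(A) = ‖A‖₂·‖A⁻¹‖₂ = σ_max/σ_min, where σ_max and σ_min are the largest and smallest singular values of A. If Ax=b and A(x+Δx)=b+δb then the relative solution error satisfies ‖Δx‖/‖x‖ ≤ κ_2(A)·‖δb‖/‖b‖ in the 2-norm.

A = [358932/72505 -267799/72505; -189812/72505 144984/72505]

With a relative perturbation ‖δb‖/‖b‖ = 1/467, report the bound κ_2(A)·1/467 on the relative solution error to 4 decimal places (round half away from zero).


form AᵀA = [570452512/18190225 -427824684/18190225; -427824684/18190225 320888113/18190225] with trace 35653625/727609 and determinant 38416/727609
char-poly roots: 49 and 784/727609
σ_max=√49=7, σ_min=√(784/727609)=(28/853) → κ = 213.2500
worst-case relative error ≤ 213.2500 × 1/467 = 0.4566

0.4566


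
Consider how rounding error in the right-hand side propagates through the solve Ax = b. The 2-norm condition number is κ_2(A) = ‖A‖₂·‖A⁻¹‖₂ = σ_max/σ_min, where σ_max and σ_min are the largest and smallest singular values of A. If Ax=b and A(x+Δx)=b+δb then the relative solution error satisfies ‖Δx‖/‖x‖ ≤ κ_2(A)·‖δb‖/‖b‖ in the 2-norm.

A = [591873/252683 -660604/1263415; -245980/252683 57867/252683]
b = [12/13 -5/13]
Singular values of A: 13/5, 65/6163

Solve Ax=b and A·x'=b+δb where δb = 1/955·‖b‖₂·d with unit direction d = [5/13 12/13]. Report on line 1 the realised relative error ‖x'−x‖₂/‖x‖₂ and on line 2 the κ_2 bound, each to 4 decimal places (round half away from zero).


from the listed singular values, σ₁ = 13/5, σ_n = 65/6163
κ = σ_max/σ_min = (13/5)/(65/6163) = 246.5200
bound on ‖Δx‖/‖x‖: κ·ε = 246.5200·1/955 = 0.2581
solve Ax = b  →  x = [0.3752 -0.0844]
2-norm of b is 1.0000; of x, 0.3846
with δb = [0.0004 0.0010], A·Δx = δb → ‖Δx‖ = 0.0993
dividing the unrounded norms, ‖Δx‖/‖x‖ = 0.2581
realised/bound = 1 exactly: the bound is attained for this b and d

0.2581
0.2581


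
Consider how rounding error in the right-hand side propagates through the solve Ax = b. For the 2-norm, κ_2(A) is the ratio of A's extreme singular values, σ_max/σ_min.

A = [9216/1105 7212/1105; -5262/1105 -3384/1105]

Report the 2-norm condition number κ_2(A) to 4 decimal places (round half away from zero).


26.0000

M = AᵀA = [15588/169 11664/169; 11664/169 8784/169]. tr(M)=24372/169, det(M)=5184/169
char-poly roots: 144 and 36/169
κ_2(A) = √(λ_max/λ_min) = √(144 / (36/169)) = 26.0000


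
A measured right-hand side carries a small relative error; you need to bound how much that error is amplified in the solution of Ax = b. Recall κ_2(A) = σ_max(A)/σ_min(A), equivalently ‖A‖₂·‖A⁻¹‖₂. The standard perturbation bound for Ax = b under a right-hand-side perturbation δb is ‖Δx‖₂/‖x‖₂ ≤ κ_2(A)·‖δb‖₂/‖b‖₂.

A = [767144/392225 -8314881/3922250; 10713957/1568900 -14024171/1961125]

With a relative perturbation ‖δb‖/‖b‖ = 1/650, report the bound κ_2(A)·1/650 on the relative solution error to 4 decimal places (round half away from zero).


form AᵀA = [198728053225/3938315536 -260818859511/4922894420; -260818859511/4922894420 1369354775989/24614472100] with trace 12420476141/117072400 and determinant 112550881/468289600
eigenvalues of AᵀA: λ = (tr ± √(tr²−4·det))/2 = 10609/100, 10609/4682896
so κ_2 = √((10609/100) / (10609/4682896)) = 216.4000
bound on ‖Δx‖/‖x‖: κ·ε = 216.4000·1/650 = 0.3329

0.3329


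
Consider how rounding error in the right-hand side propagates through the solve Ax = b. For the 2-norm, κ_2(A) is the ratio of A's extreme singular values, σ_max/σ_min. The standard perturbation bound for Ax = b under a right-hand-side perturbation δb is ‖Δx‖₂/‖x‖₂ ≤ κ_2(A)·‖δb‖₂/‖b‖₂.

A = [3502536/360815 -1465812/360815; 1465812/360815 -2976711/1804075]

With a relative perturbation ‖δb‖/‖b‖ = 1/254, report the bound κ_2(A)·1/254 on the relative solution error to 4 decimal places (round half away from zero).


AᵀA = [17060784912/154068005 -177713581068/3851700125; -177713581068/3851700125 370271768409/19258500625]; tr = 14809880961/113955625, det = 675584064/2848890625
char-poly roots: 3249/25 and 207936/113955625
σ_max=√(3249/25)=(57/5), σ_min=√(207936/113955625)=(456/10675) → κ = 266.8750
bound on ‖Δx‖/‖x‖: κ·ε = 266.8750·1/254 = 1.0507

1.0507


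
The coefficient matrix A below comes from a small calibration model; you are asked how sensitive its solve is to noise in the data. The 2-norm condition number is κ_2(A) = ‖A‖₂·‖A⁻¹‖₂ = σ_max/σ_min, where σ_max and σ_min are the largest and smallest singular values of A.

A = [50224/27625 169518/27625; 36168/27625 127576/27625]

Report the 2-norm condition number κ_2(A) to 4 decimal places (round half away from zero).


176.8000

form AᵀA = [153222976/30525625 525121632/30525625; 525121632/30525625 1800479524/30525625] with trace 3125924/48841 and determinant 6400/48841
solving λ² − 3125924/48841·λ + 6400/48841 = 0 gives λ = 64, 100/48841
κ = σ_max/σ_min = 8/(10/221) = 176.8000


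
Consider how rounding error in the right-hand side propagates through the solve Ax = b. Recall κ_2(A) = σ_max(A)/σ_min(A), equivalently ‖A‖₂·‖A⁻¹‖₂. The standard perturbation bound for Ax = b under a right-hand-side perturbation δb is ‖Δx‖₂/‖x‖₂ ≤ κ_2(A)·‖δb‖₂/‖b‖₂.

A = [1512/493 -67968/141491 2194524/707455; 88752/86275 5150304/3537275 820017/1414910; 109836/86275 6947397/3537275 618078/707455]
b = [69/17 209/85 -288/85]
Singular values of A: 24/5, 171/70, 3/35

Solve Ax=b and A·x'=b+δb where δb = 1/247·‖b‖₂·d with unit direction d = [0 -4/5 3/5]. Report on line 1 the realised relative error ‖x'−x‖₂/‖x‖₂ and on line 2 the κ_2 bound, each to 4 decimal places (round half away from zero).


0.0059
0.2267

from the listed singular values, σ₁ = 24/5, σ_n = 3/35
condition number: (24/5) ÷ (3/35) = 56.0000
bound on ‖Δx‖/‖x‖: κ·ε = 56.0000·1/247 = 0.2267
solve Ax = b  →  x = [32.6365 -8.5215 -32.2788]
2-norm of b is 5.8310; of x, 46.6870
re-solving with b+δb shifts x by Δx of norm 0.2754
realised ‖Δx‖/‖x‖ = 0.0059
so the bound overstates the realised error by a factor of ≈ 38.4324 (computed from the unrounded values)


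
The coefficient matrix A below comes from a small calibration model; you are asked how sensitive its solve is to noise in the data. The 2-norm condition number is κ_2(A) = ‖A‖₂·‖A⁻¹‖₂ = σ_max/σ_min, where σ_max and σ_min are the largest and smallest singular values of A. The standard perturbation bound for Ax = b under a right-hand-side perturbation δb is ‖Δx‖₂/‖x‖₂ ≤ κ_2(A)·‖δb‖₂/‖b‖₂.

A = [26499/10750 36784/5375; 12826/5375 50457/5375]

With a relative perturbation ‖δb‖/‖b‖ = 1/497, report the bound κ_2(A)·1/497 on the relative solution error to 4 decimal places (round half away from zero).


0.0433

AᵀA = [272044421/23112500 226906218/5778125; 226906218/5778125 779794301/5778125]; tr = 27129773/184900, det = 214358881/4622500
eigenvalues of AᵀA: λ = (tr ± √(tr²−4·det))/2 = 14641/100, 14641/46225
so κ_2 = √((14641/100) / (14641/46225)) = 21.5000
perturbation bound = 21.5000·1/497 = 0.0433


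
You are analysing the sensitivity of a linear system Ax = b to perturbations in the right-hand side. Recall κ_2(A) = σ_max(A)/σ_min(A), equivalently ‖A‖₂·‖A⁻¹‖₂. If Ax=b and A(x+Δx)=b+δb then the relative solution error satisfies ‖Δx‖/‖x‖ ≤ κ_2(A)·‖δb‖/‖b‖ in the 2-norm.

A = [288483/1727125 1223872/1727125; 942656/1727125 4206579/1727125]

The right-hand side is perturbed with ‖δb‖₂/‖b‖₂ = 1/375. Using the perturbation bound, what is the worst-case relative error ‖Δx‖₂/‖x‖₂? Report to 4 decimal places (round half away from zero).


AᵀA = [1554916441/4772737225 1381895424/954547445; 1381895424/954547445 30709071289/4772737225]; tr = 3838666/567845, det = 28561/70980625
λ_max, λ_min = (3838666/567845 ± √368370941912064/8061198600625)/2 = 169/25, 169/2839225
κ_2(A) = √(λ_max/λ_min) = √((169/25) / (169/2839225)) = 337.0000
worst-case relative error ≤ 337.0000 × 1/375 = 0.8987

0.8987


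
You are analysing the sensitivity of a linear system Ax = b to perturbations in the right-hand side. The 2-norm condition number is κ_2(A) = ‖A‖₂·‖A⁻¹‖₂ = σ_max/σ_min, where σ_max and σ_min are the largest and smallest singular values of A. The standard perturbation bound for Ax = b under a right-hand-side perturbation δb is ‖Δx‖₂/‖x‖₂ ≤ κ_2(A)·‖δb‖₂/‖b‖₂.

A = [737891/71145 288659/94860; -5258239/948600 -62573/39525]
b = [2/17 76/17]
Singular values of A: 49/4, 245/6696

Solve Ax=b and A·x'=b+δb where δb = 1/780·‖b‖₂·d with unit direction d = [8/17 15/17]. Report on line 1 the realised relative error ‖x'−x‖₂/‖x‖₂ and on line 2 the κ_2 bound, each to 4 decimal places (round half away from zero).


from the listed singular values, σ₁ = 49/4, σ_n = 245/6696
κ_2(A) = (49/4) / (245/6696) = 334.8000
κ_2(A)·‖δb‖/‖b‖ = 0.4292
solve Ax = b  →  x = [-30.7670 104.9038]
‖b‖ = 4.4721, ‖x‖ = 109.3226
with δb = [0.0027 0.0051], A·Δx = δb → ‖Δx‖ = 0.1567
relative error = 0.0014
realised/bound (from unrounded values) ≈ 0.0033

0.0014
0.4292


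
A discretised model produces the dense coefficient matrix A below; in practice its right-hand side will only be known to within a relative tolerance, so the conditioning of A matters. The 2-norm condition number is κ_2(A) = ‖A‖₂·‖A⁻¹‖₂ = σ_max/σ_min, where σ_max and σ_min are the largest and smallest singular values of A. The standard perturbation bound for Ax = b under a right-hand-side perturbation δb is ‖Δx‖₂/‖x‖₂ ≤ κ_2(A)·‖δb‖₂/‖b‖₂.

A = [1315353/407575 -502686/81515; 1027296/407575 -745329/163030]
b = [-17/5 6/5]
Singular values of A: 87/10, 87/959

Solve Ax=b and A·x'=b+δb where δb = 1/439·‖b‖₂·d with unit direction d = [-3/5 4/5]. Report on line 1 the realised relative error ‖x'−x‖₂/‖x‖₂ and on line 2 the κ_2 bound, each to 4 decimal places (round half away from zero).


σ_max = 87/10, σ_min = 87/959
κ_2(A) = (87/10) / (87/959) = 95.9000
perturbation bound = 95.9000·1/439 = 0.2185
solve Ax = b  →  x = [29.0703 15.7647]
‖b‖₂ = 3.6056 and ‖x‖₂ = 33.0698
δb = ε·‖b‖·d = [-0.0049 0.0066]; solving A·Δx = δb gives ‖Δx‖ = 0.0905
dividing the unrounded norms, ‖Δx‖/‖x‖ = 0.0027
tightness: 0.0027 against a bound of 0.2185 (unrounded ratio ≈ 0.0125)

0.0027
0.2185


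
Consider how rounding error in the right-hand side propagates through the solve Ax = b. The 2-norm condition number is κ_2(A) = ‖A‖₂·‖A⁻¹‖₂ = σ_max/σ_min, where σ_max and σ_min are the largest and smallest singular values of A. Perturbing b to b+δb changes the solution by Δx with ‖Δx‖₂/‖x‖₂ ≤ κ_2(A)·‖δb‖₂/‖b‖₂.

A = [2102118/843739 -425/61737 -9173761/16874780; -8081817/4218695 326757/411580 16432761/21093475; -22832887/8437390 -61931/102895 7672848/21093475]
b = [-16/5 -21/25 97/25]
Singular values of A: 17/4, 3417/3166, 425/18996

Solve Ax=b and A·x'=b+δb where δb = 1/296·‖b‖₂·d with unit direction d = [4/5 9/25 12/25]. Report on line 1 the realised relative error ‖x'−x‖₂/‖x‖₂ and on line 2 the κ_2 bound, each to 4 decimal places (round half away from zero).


largest singular value 17/4, smallest 425/18996
κ_2(A) = (17/4) / (425/18996) = 189.9600
bound on ‖Δx‖/‖x‖: κ·ε = 189.9600·1/296 = 0.6418
solve Ax = b  →  x = [-10.2096 14.6251 -41.0884]
‖b‖ = 5.0990, ‖x‖ = 44.7927
Δx = A⁻¹·δb where δb = 1/296·5.0990·d; ‖Δx‖ = 0.7700
relative error = 0.0172
realised/bound (from unrounded values) ≈ 0.0268

0.0172
0.6418


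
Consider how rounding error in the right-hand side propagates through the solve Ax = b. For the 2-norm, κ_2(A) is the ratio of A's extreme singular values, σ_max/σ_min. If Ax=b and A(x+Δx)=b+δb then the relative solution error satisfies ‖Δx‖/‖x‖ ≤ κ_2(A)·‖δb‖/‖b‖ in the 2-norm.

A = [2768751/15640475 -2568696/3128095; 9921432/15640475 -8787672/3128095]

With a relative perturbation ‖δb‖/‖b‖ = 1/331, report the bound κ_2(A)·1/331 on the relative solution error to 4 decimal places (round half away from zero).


1.1525

AᵀA = [169761272049/391399133161 -754386958440/391399133161; -754386958440/391399133161 3352855132800/391399133161]; tr = 2095548129/232837081, det = 129600/232837081
λ_max, λ_min = (2095548129/232837081 ± √4391201258212610241/54213106288600561)/2 = 9, 14400/232837081
so κ_2 = √(9 / (14400/232837081)) = 381.4750
worst-case relative error ≤ 381.4750 × 1/331 = 1.1525


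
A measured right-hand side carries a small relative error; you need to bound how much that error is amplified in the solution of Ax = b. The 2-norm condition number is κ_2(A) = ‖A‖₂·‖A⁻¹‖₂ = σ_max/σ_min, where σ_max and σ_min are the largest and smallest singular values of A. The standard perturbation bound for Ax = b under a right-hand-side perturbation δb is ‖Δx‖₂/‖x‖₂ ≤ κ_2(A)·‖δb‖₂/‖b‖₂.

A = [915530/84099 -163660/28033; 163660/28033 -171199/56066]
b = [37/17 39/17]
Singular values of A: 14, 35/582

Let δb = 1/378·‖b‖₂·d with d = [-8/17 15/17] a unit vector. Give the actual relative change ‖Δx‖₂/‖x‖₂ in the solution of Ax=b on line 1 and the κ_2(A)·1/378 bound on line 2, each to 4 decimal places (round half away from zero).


largest singular value 14, smallest 35/582
κ_2(A) = 14 / (35/582) = 232.8000
κ_2(A)·‖δb‖/‖b‖ = 0.6159
solve Ax = b  →  x = [8.0143 14.5714]
‖b‖₂ = 3.1623 and ‖x‖₂ = 16.6300
Δx = A⁻¹·δb where δb = 1/378·3.1623·d; ‖Δx‖ = 0.1391
realised ‖Δx‖/‖x‖ = 0.0084
tightness: 0.0084 against a bound of 0.6159 (unrounded ratio ≈ 0.0136)

0.0084
0.6159


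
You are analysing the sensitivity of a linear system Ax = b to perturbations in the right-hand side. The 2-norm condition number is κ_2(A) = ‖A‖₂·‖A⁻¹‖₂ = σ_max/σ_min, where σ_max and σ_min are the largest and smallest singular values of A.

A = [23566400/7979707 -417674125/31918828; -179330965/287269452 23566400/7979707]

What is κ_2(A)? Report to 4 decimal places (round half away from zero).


M = AᵀA = [447308664973225/49092051191184 -13803370724000/340917022161; -13803370724000/340917022161 109064650825625/606074706064]. tr(M)=2760721410425/14602037832, det(M)=142978515625/467265210624
eigenvalues of AᵀA: λ = (tr ± √(tr²−4·det))/2 = 3025/16, 47265625/29204075664
κ = σ_max/σ_min = (55/4)/(6875/170892) = 341.7840

341.7840


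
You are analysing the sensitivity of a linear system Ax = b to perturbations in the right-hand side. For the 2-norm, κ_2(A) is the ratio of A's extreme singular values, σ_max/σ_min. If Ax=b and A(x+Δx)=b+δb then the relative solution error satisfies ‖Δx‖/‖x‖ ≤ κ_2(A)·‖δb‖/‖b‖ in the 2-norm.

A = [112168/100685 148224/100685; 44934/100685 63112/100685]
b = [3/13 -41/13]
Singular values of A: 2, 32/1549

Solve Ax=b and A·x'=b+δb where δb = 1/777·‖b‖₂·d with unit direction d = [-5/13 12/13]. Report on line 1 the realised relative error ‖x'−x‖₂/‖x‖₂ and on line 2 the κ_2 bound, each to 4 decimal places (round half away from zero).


0.0014
0.1246

σ_max = 2, σ_min = 32/1549
κ = σ_max/σ_min = 2/(32/1549) = 96.8125
perturbation bound = 96.8125·1/777 = 0.1246
solve Ax = b  →  x = [115.8750 -87.5313]
2-norm of b is 3.1623; of x, 145.2196
with δb = [-0.0016 0.0038], A·Δx = δb → ‖Δx‖ = 0.1970
realised ‖Δx‖/‖x‖ = 0.0014
realised/bound (from unrounded values) ≈ 0.0109


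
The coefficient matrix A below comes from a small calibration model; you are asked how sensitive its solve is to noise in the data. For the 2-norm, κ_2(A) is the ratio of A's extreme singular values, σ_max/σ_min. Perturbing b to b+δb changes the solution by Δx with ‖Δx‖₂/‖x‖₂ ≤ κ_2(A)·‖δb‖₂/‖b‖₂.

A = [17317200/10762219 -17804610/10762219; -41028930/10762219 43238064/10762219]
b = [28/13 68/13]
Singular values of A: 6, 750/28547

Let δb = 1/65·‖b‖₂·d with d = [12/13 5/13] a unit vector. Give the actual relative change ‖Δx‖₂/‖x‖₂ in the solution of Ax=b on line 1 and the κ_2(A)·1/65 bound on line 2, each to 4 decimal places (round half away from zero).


0.0218
3.5135

σ_max = 6, σ_min = 750/28547
κ = σ_max/σ_min = 6/(750/28547) = 228.3760
perturbation bound = 228.3760·1/65 = 3.5135
solve Ax = b  →  x = [109.7907 105.4832]
2-norm of b is 5.6569; of x, 152.2521
with δb = [0.0803 0.0335], A·Δx = δb → ‖Δx‖ = 3.3125
realised ‖Δx‖/‖x‖ = 0.0218
so the bound overstates the realised error by a factor of ≈ 161.4878 (computed from the unrounded values)


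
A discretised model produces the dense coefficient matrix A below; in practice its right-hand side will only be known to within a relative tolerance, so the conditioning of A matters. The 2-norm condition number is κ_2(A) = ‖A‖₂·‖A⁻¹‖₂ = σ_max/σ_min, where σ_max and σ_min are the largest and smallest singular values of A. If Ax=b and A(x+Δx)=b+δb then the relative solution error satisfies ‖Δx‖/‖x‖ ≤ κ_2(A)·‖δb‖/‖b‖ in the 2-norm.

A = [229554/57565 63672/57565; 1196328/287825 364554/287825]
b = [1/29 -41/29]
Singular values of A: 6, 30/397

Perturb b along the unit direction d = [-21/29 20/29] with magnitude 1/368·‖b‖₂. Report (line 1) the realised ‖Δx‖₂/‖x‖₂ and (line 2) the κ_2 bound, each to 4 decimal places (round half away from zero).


σ_max = 6, σ_min = 30/397
κ_2(A) = 6 / (30/397) = 79.4000
κ_2(A)·‖δb‖/‖b‖ = 0.2158
solve Ax = b  →  x = [3.5453 -12.7507]
2-norm of b is 1.4142; of x, 13.2344
with δb = [-0.0028 0.0027], A·Δx = δb → ‖Δx‖ = 0.0509
dividing the unrounded norms, ‖Δx‖/‖x‖ = 0.0038
so the bound overstates the realised error by a factor of ≈ 56.1487 (computed from the unrounded values)

0.0038
0.2158


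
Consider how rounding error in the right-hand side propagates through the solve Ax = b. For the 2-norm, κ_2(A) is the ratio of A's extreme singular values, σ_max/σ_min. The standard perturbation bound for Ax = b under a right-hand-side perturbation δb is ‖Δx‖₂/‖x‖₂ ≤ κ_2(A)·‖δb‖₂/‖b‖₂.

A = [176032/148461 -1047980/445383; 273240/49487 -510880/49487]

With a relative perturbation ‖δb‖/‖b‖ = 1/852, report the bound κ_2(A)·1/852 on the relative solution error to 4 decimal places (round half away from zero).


0.2250

M = AᵀA = [418160704/13111641 -2351864960/39334923; -2351864960/39334923 13229702800/118004769]. tr(M)=58799824/408321, det(M)=25600/45369
solving λ² − 58799824/408321·λ + 25600/45369 = 0 gives λ = 144, 1600/408321
σ_max=√144=12, σ_min=√(1600/408321)=(40/639) → κ = 191.7000
bound on ‖Δx‖/‖x‖: κ·ε = 191.7000·1/852 = 0.2250


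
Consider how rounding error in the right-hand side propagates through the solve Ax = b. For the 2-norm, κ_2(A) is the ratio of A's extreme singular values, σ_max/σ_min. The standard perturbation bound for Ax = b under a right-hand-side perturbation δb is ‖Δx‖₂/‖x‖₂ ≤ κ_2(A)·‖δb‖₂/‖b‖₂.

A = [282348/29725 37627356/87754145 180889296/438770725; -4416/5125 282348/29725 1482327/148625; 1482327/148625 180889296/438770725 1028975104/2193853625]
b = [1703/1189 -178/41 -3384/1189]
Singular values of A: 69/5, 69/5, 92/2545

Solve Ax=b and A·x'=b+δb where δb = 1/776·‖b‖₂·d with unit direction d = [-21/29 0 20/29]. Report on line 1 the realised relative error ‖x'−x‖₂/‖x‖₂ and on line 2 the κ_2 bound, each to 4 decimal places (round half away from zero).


0.0023
0.4919

largest singular value 69/5, smallest 92/2545
κ = σ_max/σ_min = (69/5)/(92/2545) = 381.7500
κ_2(A)·‖δb‖/‖b‖ = 0.4919
solve Ax = b  →  x = [-0.0580 59.8757 -57.4648]
‖b‖₂ = 5.3852 and ‖x‖₂ = 82.9898
re-solving with b+δb shifts x by Δx of norm 0.1920
dividing the unrounded norms, ‖Δx‖/‖x‖ = 0.0023
so the bound overstates the realised error by a factor of ≈ 212.6692 (computed from the unrounded values)
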